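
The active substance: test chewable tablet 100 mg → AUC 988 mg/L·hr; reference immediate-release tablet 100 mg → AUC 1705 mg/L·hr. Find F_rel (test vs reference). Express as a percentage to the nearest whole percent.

F_rel = 58%

F_rel = (AUC_test/D_test) / (AUC_ref/D_ref)
      = (988/100) / (1705/100)
      = 9.88 / 17.05 = 0.5795 = 57.95%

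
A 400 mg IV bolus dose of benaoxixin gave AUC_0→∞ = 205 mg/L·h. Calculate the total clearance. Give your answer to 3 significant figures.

CL = 1.95 L/h

CL = Dose_iv / AUC_0→∞
   = 400 / 205 = 1.95122 L/h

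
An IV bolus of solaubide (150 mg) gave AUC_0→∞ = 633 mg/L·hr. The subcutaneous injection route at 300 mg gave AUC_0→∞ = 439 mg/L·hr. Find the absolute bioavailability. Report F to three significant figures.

F = (AUC_ev / D_ev) / (AUC_iv / D_iv)
  = (439/300) / (633/150)
  = 1.46333 / 4.22 = 0.3468

F = 0.347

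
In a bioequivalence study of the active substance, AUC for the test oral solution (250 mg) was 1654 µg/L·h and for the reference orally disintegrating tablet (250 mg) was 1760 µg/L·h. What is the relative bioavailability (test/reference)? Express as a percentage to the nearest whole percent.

F_rel = 94%

F_rel = (AUC_test/D_test) / (AUC_ref/D_ref)
      = (1654/250) / (1760/250)
      = 6.616 / 7.04 = 0.9398 = 93.98%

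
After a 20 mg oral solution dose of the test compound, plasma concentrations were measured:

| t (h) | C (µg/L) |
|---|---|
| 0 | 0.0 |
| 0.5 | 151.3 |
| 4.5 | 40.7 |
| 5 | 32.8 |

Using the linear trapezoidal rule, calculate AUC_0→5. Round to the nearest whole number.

AUC = 440 µg/L·h

Trapezoidal AUC_0→5:
  [0→0.5]: (0.0+151.3)/2 × 0.5 = 37.825
  [0.5→4.5]: (151.3+40.7)/2 × 4 = 384.0
  [4.5→5]: (40.7+32.8)/2 × 0.5 = 18.375
  Sum = 440.2 µg/L·h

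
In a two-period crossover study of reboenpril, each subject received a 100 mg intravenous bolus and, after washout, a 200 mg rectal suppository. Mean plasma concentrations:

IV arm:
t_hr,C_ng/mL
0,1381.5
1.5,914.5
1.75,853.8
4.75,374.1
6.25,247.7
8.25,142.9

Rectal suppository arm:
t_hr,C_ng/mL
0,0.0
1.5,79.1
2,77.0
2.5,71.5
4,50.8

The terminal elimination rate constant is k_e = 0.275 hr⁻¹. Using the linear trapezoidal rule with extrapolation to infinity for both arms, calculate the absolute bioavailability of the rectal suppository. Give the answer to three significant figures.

F = 0.0399

Trapezoidal AUC_0→8.25 (IV):
  [0→1.5]: (1381.5+914.5)/2 × 1.5 = 1722.0
  [1.5→1.75]: (914.5+853.8)/2 × 0.25 = 221.0375
  [1.75→4.75]: (853.8+374.1)/2 × 3 = 1841.85
  [4.75→6.25]: (374.1+247.7)/2 × 1.5 = 466.35
  [6.25→8.25]: (247.7+142.9)/2 × 2 = 390.6
  Sum = 4641.8375 ng/mL·hr
IV tail: 142.9/0.275 = 519.636; AUC_iv,0→∞ = 4641.8375 + 519.636 = 5161.4735 ng/mL·hr
Trapezoidal AUC_0→4 (rectal suppository):
  [0→1.5]: (0.0+79.1)/2 × 1.5 = 59.325
  [1.5→2]: (79.1+77.0)/2 × 0.5 = 39.025
  [2→2.5]: (77.0+71.5)/2 × 0.5 = 37.125
  [2.5→4]: (71.5+50.8)/2 × 1.5 = 91.725
  Sum = 227.2 ng/mL·hr
rectal suppository tail: 50.8/0.275 = 184.727; AUC_ev,0→∞ = 227.2 + 184.727 = 411.927 ng/mL·hr
F = (AUC_ev/D_ev)/(AUC_iv/D_iv) = (411.927/200)/(5161.4735/100) = 2.059635/51.614735 = 0.0399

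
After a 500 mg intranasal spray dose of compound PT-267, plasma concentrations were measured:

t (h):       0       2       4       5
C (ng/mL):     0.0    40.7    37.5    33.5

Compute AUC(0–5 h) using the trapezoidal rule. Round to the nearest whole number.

Trapezoidal AUC_0→5:
  [0→2]: (0.0+40.7)/2 × 2 = 40.7
  [2→4]: (40.7+37.5)/2 × 2 = 78.2
  [4→5]: (37.5+33.5)/2 × 1 = 35.5
  Sum = 154.4 ng/mL·h

AUC = 154 ng/mL·h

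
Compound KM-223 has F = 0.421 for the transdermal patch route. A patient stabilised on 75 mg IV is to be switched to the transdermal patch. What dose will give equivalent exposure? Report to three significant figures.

D_transdermal = 178 mg

For equal systemic exposure: F × D_ev = D_iv
D_ev = D_iv / F = 75 / 0.421 = 178.147 mg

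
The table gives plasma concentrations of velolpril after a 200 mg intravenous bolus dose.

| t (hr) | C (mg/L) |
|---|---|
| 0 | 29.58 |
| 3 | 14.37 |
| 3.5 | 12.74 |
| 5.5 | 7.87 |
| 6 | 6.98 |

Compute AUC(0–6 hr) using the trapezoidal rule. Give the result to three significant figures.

AUC = 97.0 mg/L·hr

Trapezoidal AUC_0→6:
  [0→3]: (29.58+14.37)/2 × 3 = 65.925
  [3→3.5]: (14.37+12.74)/2 × 0.5 = 6.7775
  [3.5→5.5]: (12.74+7.87)/2 × 2 = 20.61
  [5.5→6]: (7.87+6.98)/2 × 0.5 = 3.7125
  Sum = 97.025 mg/L·hr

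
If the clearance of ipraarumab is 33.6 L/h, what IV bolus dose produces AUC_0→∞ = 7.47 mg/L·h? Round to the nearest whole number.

Dose = 251 mg

Dose_iv = CL × AUC_0→∞
     = 33.6 × 7.47 = 250.992 mg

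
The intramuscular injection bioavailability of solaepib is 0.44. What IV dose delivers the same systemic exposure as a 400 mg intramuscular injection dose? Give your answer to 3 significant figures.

Systemic exposure from an extravascular dose = F × D_ev, so the equivalent IV dose is F × D_ev.
D_iv = F × D_ev = 0.44 × 400 = 176 mg

D_iv = 176 mg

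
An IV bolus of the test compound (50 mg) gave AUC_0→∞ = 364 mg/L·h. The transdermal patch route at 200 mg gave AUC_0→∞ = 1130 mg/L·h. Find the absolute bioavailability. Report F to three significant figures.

F = (AUC_ev / D_ev) / (AUC_iv / D_iv)
  = (1130/200) / (364/50)
  = 5.65 / 7.28 = 0.7761

F = 0.776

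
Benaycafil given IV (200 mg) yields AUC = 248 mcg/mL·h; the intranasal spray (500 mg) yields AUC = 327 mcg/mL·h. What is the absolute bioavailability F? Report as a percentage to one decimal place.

F = 52.7%

F = (AUC_ev / D_ev) / (AUC_iv / D_iv)
  = (327/500) / (248/200)
  = 0.654 / 1.24 = 0.5274
  = 52.74%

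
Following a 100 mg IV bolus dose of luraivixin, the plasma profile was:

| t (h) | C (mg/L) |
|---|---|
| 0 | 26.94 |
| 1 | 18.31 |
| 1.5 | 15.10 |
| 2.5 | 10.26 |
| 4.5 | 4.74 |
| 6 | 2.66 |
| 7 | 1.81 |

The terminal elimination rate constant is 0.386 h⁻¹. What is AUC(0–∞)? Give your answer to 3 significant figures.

Trapezoidal AUC_0→7:
  [0→1]: (26.94+18.31)/2 × 1 = 22.625
  [1→1.5]: (18.31+15.10)/2 × 0.5 = 8.3525
  [1.5→2.5]: (15.10+10.26)/2 × 1 = 12.68
  [2.5→4.5]: (10.26+4.74)/2 × 2 = 15.0
  [4.5→6]: (4.74+2.66)/2 × 1.5 = 5.55
  [6→7]: (2.66+1.81)/2 × 1 = 2.235
  Sum = 66.4425 mg/L·h
Extrapolated tail: C_last / k_e = 1.81 / 0.386 = 4.689
AUC_0→∞ = 66.4425 + 4.689 = 71.1315 mg/L·h

AUC = 71.1 mg/L·h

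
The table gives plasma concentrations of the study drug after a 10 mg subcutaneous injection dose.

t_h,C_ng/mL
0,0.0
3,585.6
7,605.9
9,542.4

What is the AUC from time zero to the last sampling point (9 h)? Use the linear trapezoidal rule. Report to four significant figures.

Trapezoidal AUC_0→9:
  [0→3]: (0.0+585.6)/2 × 3 = 878.4
  [3→7]: (585.6+605.9)/2 × 4 = 2383.0
  [7→9]: (605.9+542.4)/2 × 2 = 1148.3
  Sum = 4409.7 ng/mL·h

AUC = 4410 ng/mL·h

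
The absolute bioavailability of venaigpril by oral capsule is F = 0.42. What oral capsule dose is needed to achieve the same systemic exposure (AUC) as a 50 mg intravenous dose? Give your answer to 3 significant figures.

For equal systemic exposure: F × D_ev = D_iv
D_ev = D_iv / F = 50 / 0.42 = 119.048 mg

D_oral = 119 mg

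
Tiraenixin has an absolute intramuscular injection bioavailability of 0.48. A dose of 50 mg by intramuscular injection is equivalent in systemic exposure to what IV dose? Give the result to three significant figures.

D_iv = 24.0 mg

Systemic exposure from an extravascular dose = F × D_ev, so the equivalent IV dose is F × D_ev.
D_iv = F × D_ev = 0.48 × 50 = 24 mg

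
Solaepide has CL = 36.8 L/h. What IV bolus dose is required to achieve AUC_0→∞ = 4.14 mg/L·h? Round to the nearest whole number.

Dose = 152 mg

Dose_iv = CL × AUC_0→∞
     = 36.8 × 4.14 = 152.352 mg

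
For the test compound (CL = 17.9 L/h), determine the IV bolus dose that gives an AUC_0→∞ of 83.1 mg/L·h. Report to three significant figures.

Dose_iv = CL × AUC_0→∞
     = 17.9 × 83.1 = 1487.49 mg

Dose = 1490 mg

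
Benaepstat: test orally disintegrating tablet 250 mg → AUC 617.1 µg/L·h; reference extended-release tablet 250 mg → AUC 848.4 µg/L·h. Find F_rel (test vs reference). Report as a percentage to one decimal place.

F_rel = 72.7%

F_rel = (AUC_test/D_test) / (AUC_ref/D_ref)
      = (617.1/250) / (848.4/250)
      = 2.4684 / 3.3936 = 0.7274 = 72.74%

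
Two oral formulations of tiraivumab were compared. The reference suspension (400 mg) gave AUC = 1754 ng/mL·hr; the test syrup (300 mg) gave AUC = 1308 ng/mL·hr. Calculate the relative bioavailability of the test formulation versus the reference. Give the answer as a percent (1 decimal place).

F_rel = (AUC_test/D_test) / (AUC_ref/D_ref)
      = (1308/300) / (1754/400)
      = 4.36 / 4.385 = 0.9943 = 99.43%

F_rel = 99.4%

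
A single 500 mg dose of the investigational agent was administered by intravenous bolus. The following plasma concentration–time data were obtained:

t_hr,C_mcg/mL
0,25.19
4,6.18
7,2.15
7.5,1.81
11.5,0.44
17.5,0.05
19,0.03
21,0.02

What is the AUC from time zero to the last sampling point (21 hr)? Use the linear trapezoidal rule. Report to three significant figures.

AUC = 82.3 mcg/mL·hr

Trapezoidal AUC_0→21:
  [0→4]: (25.19+6.18)/2 × 4 = 62.74
  [4→7]: (6.18+2.15)/2 × 3 = 12.495
  [7→7.5]: (2.15+1.81)/2 × 0.5 = 0.99
  [7.5→11.5]: (1.81+0.44)/2 × 4 = 4.5
  [11.5→17.5]: (0.44+0.05)/2 × 6 = 1.47
  [17.5→19]: (0.05+0.03)/2 × 1.5 = 0.06
  [19→21]: (0.03+0.02)/2 × 2 = 0.05
  Sum = 82.305 mcg/mL·hr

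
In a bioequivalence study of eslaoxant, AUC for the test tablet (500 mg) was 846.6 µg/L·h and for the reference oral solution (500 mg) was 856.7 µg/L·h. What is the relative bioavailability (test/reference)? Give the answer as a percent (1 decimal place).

F_rel = 98.8%

F_rel = (AUC_test/D_test) / (AUC_ref/D_ref)
      = (846.6/500) / (856.7/500)
      = 1.6932 / 1.7134 = 0.9882 = 98.82%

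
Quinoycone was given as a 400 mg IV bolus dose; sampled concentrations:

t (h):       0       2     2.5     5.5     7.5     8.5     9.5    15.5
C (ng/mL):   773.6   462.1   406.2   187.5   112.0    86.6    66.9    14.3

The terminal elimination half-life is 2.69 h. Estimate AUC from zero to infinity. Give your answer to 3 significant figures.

Trapezoidal AUC_0→15.5:
  [0→2]: (773.6+462.1)/2 × 2 = 1235.7
  [2→2.5]: (462.1+406.2)/2 × 0.5 = 217.075
  [2.5→5.5]: (406.2+187.5)/2 × 3 = 890.55
  [5.5→7.5]: (187.5+112.0)/2 × 2 = 299.5
  [7.5→8.5]: (112.0+86.6)/2 × 1 = 99.3
  [8.5→9.5]: (86.6+66.9)/2 × 1 = 76.75
  [9.5→15.5]: (66.9+14.3)/2 × 6 = 243.6
  Sum = 3062.475 ng/mL·h
k_e = ln2 / t½ = 0.693147 / 2.69 = 0.2577 h^-1
Extrapolated tail: C_last / k_e = 14.3 / 0.2577 = 55.491
AUC_0→∞ = 3062.475 + 55.491 = 3117.966 ng/mL·h

AUC = 3120 ng/mL·h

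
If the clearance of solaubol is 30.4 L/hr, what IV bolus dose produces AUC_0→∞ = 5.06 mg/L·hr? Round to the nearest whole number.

Dose_iv = CL × AUC_0→∞
     = 30.4 × 5.06 = 153.824 mg

Dose = 154 mg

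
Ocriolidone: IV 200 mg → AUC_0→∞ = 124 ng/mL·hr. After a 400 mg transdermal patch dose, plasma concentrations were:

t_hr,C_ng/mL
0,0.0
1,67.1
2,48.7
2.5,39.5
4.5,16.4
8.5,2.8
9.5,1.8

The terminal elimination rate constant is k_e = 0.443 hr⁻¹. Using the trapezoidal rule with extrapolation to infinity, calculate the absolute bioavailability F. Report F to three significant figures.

F = 0.864

Trapezoidal AUC_0→9.5 (transdermal patch):
  [0→1]: (0.0+67.1)/2 × 1 = 33.55
  [1→2]: (67.1+48.7)/2 × 1 = 57.9
  [2→2.5]: (48.7+39.5)/2 × 0.5 = 22.05
  [2.5→4.5]: (39.5+16.4)/2 × 2 = 55.9
  [4.5→8.5]: (16.4+2.8)/2 × 4 = 38.4
  [8.5→9.5]: (2.8+1.8)/2 × 1 = 2.3
  Sum = 210.1 ng/mL·hr
Tail: C_last/k_e = 1.8/0.443 = 4.063
AUC_0→∞ (transdermal patch) = 210.1 + 4.063 = 214.163 ng/mL·hr
F = (AUC_ev/D_ev)/(AUC_iv/D_iv) = (214.163/400)/(124/200) = 0.5354075/0.62 = 0.8636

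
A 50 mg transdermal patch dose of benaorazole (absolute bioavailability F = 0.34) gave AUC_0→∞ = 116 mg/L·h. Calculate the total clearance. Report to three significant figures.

CL = F × Dose / AUC_0→∞
   = 0.34 × 50 / 116 = 0.146552 L/h

CL = 0.147 L/h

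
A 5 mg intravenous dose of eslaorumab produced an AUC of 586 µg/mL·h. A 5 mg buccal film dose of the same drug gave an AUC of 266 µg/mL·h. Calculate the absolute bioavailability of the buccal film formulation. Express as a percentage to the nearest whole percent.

F = (AUC_ev / D_ev) / (AUC_iv / D_iv)
  = (266/5) / (586/5)
  = 53.2 / 117.2 = 0.4539
  = 45.39%

F = 45%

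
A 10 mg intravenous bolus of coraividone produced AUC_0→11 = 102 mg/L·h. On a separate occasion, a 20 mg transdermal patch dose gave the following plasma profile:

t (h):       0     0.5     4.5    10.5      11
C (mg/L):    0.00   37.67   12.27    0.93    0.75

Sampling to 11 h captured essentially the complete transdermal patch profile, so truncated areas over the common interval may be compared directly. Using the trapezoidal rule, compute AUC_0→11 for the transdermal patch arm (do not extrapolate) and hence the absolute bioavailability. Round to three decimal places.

F = 0.732

Trapezoidal AUC_0→11 (transdermal patch):
  [0→0.5]: (0.00+37.67)/2 × 0.5 = 9.4175
  [0.5→4.5]: (37.67+12.27)/2 × 4 = 99.88
  [4.5→10.5]: (12.27+0.93)/2 × 6 = 39.6
  [10.5→11]: (0.93+0.75)/2 × 0.5 = 0.42
  Sum = 149.3175 mg/L·h
F = (AUC_ev/D_ev)/(AUC_iv/D_iv) = (149.3175/20)/(102/10) = 7.465875/10.2 = 0.7319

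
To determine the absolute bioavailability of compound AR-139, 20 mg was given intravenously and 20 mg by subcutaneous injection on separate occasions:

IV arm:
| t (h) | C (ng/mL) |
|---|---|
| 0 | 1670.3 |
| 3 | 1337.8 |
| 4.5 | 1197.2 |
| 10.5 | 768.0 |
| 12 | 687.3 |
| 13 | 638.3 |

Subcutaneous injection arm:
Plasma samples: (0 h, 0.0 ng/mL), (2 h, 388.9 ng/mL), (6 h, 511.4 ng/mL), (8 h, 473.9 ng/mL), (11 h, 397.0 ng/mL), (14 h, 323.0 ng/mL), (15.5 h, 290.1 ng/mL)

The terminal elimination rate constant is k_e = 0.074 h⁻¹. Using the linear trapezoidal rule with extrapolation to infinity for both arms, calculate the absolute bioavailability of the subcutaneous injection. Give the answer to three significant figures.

Trapezoidal AUC_0→13 (IV):
  [0→3]: (1670.3+1337.8)/2 × 3 = 4512.15
  [3→4.5]: (1337.8+1197.2)/2 × 1.5 = 1901.25
  [4.5→10.5]: (1197.2+768.0)/2 × 6 = 5895.6
  [10.5→12]: (768.0+687.3)/2 × 1.5 = 1091.475
  [12→13]: (687.3+638.3)/2 × 1 = 662.8
  Sum = 14063.275 ng/mL·h
IV tail: 638.3/0.074 = 8625.676; AUC_iv,0→∞ = 14063.275 + 8625.676 = 22688.951 ng/mL·h
Trapezoidal AUC_0→15.5 (subcutaneous injection):
  [0→2]: (0.0+388.9)/2 × 2 = 388.9
  [2→6]: (388.9+511.4)/2 × 4 = 1800.6
  [6→8]: (511.4+473.9)/2 × 2 = 985.3
  [8→11]: (473.9+397.0)/2 × 3 = 1306.35
  [11→14]: (397.0+323.0)/2 × 3 = 1080.0
  [14→15.5]: (323.0+290.1)/2 × 1.5 = 459.825
  Sum = 6020.975 ng/mL·h
subcutaneous injection tail: 290.1/0.074 = 3920.270; AUC_ev,0→∞ = 6020.975 + 3920.270 = 9941.245 ng/mL·h
F = (AUC_ev/D_ev)/(AUC_iv/D_iv) = (9941.245/20)/(22688.951/20) = 497.06225/1134.45 = 0.4382

F = 0.438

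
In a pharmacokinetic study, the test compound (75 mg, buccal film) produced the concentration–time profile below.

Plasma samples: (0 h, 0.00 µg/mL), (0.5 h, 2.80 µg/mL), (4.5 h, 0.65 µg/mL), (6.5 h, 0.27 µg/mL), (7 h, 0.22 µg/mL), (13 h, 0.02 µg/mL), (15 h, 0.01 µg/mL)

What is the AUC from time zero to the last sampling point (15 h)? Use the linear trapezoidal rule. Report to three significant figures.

AUC = 9.39 µg/mL·h

Trapezoidal AUC_0→15:
  [0→0.5]: (0.00+2.80)/2 × 0.5 = 0.7
  [0.5→4.5]: (2.80+0.65)/2 × 4 = 6.9
  [4.5→6.5]: (0.65+0.27)/2 × 2 = 0.92
  [6.5→7]: (0.27+0.22)/2 × 0.5 = 0.1225
  [7→13]: (0.22+0.02)/2 × 6 = 0.72
  [13→15]: (0.02+0.01)/2 × 2 = 0.03
  Sum = 9.3925 µg/mL·h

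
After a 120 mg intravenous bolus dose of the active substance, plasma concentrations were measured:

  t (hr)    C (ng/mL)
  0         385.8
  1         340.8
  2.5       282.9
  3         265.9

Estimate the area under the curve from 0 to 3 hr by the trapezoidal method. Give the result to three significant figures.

AUC = 968 ng/mL·hr

Trapezoidal AUC_0→3:
  [0→1]: (385.8+340.8)/2 × 1 = 363.3
  [1→2.5]: (340.8+282.9)/2 × 1.5 = 467.775
  [2.5→3]: (282.9+265.9)/2 × 0.5 = 137.2
  Sum = 968.275 ng/mL·hr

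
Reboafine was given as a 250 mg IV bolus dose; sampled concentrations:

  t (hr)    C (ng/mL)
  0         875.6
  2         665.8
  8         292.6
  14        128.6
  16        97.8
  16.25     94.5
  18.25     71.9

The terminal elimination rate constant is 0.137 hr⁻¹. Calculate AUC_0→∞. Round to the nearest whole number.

Trapezoidal AUC_0→18.25:
  [0→2]: (875.6+665.8)/2 × 2 = 1541.4
  [2→8]: (665.8+292.6)/2 × 6 = 2875.2
  [8→14]: (292.6+128.6)/2 × 6 = 1263.6
  [14→16]: (128.6+97.8)/2 × 2 = 226.4
  [16→16.25]: (97.8+94.5)/2 × 0.25 = 24.0375
  [16.25→18.25]: (94.5+71.9)/2 × 2 = 166.4
  Sum = 6097.0375 ng/mL·hr
Extrapolated tail: C_last / k_e = 71.9 / 0.137 = 524.818
AUC_0→∞ = 6097.0375 + 524.818 = 6621.8555 ng/mL·hr

AUC = 6622 ng/mL·hr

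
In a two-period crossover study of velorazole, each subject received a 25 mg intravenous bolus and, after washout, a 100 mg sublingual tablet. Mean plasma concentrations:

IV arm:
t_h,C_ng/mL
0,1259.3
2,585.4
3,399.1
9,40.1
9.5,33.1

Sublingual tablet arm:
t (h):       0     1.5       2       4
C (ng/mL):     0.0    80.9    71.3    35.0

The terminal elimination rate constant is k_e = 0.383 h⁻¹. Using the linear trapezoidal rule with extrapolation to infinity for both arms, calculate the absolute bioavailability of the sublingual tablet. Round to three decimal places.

Trapezoidal AUC_0→9.5 (IV):
  [0→2]: (1259.3+585.4)/2 × 2 = 1844.7
  [2→3]: (585.4+399.1)/2 × 1 = 492.25
  [3→9]: (399.1+40.1)/2 × 6 = 1317.6
  [9→9.5]: (40.1+33.1)/2 × 0.5 = 18.3
  Sum = 3672.85 ng/mL·h
IV tail: 33.1/0.383 = 86.423; AUC_iv,0→∞ = 3672.85 + 86.423 = 3759.273 ng/mL·h
Trapezoidal AUC_0→4 (sublingual tablet):
  [0→1.5]: (0.0+80.9)/2 × 1.5 = 60.675
  [1.5→2]: (80.9+71.3)/2 × 0.5 = 38.05
  [2→4]: (71.3+35.0)/2 × 2 = 106.3
  Sum = 205.025 ng/mL·h
sublingual tablet tail: 35.0/0.383 = 91.384; AUC_ev,0→∞ = 205.025 + 91.384 = 296.409 ng/mL·h
F = (AUC_ev/D_ev)/(AUC_iv/D_iv) = (296.409/100)/(3759.273/25) = 2.96409/150.37092 = 0.0197

F = 0.020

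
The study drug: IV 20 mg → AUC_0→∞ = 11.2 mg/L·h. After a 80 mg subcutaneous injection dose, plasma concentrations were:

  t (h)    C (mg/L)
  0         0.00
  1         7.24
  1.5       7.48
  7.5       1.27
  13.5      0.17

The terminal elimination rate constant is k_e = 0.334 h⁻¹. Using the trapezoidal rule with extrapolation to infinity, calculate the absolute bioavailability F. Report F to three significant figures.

F = 0.857

Trapezoidal AUC_0→13.5 (subcutaneous injection):
  [0→1]: (0.00+7.24)/2 × 1 = 3.62
  [1→1.5]: (7.24+7.48)/2 × 0.5 = 3.68
  [1.5→7.5]: (7.48+1.27)/2 × 6 = 26.25
  [7.5→13.5]: (1.27+0.17)/2 × 6 = 4.32
  Sum = 37.87 mg/L·h
Tail: C_last/k_e = 0.17/0.334 = 0.509
AUC_0→∞ (subcutaneous injection) = 37.87 + 0.509 = 38.379 mg/L·h
F = (AUC_ev/D_ev)/(AUC_iv/D_iv) = (38.379/80)/(11.2/20) = 0.4797375/0.56 = 0.8567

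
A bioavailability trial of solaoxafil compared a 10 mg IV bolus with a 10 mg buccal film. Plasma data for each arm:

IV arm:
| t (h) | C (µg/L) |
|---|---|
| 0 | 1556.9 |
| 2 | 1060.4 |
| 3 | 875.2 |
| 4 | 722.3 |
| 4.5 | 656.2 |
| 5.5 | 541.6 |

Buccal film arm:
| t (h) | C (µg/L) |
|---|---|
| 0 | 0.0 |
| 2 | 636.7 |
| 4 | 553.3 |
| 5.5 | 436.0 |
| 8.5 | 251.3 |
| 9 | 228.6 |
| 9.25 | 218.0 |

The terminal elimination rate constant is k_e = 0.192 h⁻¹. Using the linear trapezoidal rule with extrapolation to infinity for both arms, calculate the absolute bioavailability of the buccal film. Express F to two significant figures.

F = 0.60

Trapezoidal AUC_0→5.5 (IV):
  [0→2]: (1556.9+1060.4)/2 × 2 = 2617.3
  [2→3]: (1060.4+875.2)/2 × 1 = 967.8
  [3→4]: (875.2+722.3)/2 × 1 = 798.75
  [4→4.5]: (722.3+656.2)/2 × 0.5 = 344.625
  [4.5→5.5]: (656.2+541.6)/2 × 1 = 598.9
  Sum = 5327.375 µg/L·h
IV tail: 541.6/0.192 = 2820.833; AUC_iv,0→∞ = 5327.375 + 2820.833 = 8148.208 µg/L·h
Trapezoidal AUC_0→9.25 (buccal film):
  [0→2]: (0.0+636.7)/2 × 2 = 636.7
  [2→4]: (636.7+553.3)/2 × 2 = 1190.0
  [4→5.5]: (553.3+436.0)/2 × 1.5 = 741.975
  [5.5→8.5]: (436.0+251.3)/2 × 3 = 1030.95
  [8.5→9]: (251.3+228.6)/2 × 0.5 = 119.975
  [9→9.25]: (228.6+218.0)/2 × 0.25 = 55.825
  Sum = 3775.425 µg/L·h
buccal film tail: 218.0/0.192 = 1135.417; AUC_ev,0→∞ = 3775.425 + 1135.417 = 4910.842 µg/L·h
F = (AUC_ev/D_ev)/(AUC_iv/D_iv) = (4910.842/10)/(8148.208/10) = 491.0842/814.8208 = 0.6027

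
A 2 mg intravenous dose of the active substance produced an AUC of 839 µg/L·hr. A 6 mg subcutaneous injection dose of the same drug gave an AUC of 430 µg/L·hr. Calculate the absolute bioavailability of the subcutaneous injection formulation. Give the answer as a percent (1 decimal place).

F = (AUC_ev / D_ev) / (AUC_iv / D_iv)
  = (430/6) / (839/2)
  = 71.6667 / 419.5 = 0.1708
  = 17.08%

F = 17.1%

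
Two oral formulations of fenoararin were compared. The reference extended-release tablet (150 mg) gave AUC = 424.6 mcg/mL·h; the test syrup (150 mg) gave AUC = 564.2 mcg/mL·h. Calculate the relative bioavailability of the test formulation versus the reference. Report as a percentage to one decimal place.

F_rel = 132.9%

F_rel = (AUC_test/D_test) / (AUC_ref/D_ref)
      = (564.2/150) / (424.6/150)
      = 3.76133 / 2.83067 = 1.3288 = 132.88%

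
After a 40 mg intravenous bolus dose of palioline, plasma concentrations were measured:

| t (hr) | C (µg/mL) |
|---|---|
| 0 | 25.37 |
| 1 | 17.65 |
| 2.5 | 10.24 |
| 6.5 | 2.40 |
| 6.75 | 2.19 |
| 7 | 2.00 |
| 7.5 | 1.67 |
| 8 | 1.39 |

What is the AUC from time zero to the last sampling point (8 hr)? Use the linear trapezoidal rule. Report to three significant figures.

Trapezoidal AUC_0→8:
  [0→1]: (25.37+17.65)/2 × 1 = 21.51
  [1→2.5]: (17.65+10.24)/2 × 1.5 = 20.9175
  [2.5→6.5]: (10.24+2.40)/2 × 4 = 25.28
  [6.5→6.75]: (2.40+2.19)/2 × 0.25 = 0.57375
  [6.75→7]: (2.19+2.00)/2 × 0.25 = 0.52375
  [7→7.5]: (2.00+1.67)/2 × 0.5 = 0.9175
  [7.5→8]: (1.67+1.39)/2 × 0.5 = 0.765
  Sum = 70.4875 µg/mL·hr

AUC = 70.5 µg/mL·hr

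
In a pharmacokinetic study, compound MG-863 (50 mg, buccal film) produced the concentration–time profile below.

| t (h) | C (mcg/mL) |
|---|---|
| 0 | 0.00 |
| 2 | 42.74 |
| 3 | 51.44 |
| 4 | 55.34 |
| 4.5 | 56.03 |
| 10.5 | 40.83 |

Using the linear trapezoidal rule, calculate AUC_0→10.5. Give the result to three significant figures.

AUC = 462 mcg/mL·h

Trapezoidal AUC_0→10.5:
  [0→2]: (0.00+42.74)/2 × 2 = 42.74
  [2→3]: (42.74+51.44)/2 × 1 = 47.09
  [3→4]: (51.44+55.34)/2 × 1 = 53.39
  [4→4.5]: (55.34+56.03)/2 × 0.5 = 27.8425
  [4.5→10.5]: (56.03+40.83)/2 × 6 = 290.58
  Sum = 461.6425 mcg/mL·h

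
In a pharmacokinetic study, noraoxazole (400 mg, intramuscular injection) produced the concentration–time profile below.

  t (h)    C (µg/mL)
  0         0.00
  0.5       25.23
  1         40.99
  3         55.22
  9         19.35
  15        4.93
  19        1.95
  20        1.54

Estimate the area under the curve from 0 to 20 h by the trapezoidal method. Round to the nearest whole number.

AUC = 431 µg/mL·h

Trapezoidal AUC_0→20:
  [0→0.5]: (0.00+25.23)/2 × 0.5 = 6.3075
  [0.5→1]: (25.23+40.99)/2 × 0.5 = 16.555
  [1→3]: (40.99+55.22)/2 × 2 = 96.21
  [3→9]: (55.22+19.35)/2 × 6 = 223.71
  [9→15]: (19.35+4.93)/2 × 6 = 72.84
  [15→19]: (4.93+1.95)/2 × 4 = 13.76
  [19→20]: (1.95+1.54)/2 × 1 = 1.745
  Sum = 431.1275 µg/mL·h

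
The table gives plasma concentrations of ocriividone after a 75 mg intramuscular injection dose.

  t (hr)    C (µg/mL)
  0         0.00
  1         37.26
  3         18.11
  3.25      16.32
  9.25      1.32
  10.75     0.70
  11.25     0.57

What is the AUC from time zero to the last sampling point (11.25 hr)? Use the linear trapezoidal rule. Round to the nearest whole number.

AUC = 133 µg/mL·hr

Trapezoidal AUC_0→11.25:
  [0→1]: (0.00+37.26)/2 × 1 = 18.63
  [1→3]: (37.26+18.11)/2 × 2 = 55.37
  [3→3.25]: (18.11+16.32)/2 × 0.25 = 4.30375
  [3.25→9.25]: (16.32+1.32)/2 × 6 = 52.92
  [9.25→10.75]: (1.32+0.70)/2 × 1.5 = 1.515
  [10.75→11.25]: (0.70+0.57)/2 × 0.5 = 0.3175
  Sum = 133.05625 µg/mL·hr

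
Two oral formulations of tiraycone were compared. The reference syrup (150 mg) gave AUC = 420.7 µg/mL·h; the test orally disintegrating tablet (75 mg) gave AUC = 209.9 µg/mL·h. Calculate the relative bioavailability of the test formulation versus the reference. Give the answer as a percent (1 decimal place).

F_rel = 99.8%

F_rel = (AUC_test/D_test) / (AUC_ref/D_ref)
      = (209.9/75) / (420.7/150)
      = 2.79867 / 2.80467 = 0.9979 = 99.79%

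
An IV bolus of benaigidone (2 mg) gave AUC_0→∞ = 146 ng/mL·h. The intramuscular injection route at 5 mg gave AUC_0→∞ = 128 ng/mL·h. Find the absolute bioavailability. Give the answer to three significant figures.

F = (AUC_ev / D_ev) / (AUC_iv / D_iv)
  = (128/5) / (146/2)
  = 25.6 / 73 = 0.3507

F = 0.351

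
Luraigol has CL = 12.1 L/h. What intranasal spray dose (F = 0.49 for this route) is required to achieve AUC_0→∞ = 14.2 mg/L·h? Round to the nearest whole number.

Dose = 351 mg

Dose = CL × AUC_0→∞ / F
     = 12.1 × 14.2 / 0.49 = 350.653 mg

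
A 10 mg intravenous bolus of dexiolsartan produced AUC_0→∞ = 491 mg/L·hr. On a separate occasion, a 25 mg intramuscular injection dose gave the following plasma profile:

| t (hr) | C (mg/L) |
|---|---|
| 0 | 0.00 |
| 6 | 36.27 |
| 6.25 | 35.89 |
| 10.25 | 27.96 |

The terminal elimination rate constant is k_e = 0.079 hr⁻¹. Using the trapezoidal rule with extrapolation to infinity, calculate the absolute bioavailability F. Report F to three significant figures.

Trapezoidal AUC_0→10.25 (intramuscular injection):
  [0→6]: (0.00+36.27)/2 × 6 = 108.81
  [6→6.25]: (36.27+35.89)/2 × 0.25 = 9.02
  [6.25→10.25]: (35.89+27.96)/2 × 4 = 127.7
  Sum = 245.53 mg/L·hr
Tail: C_last/k_e = 27.96/0.079 = 353.924
AUC_0→∞ (intramuscular injection) = 245.53 + 353.924 = 599.454 mg/L·hr
F = (AUC_ev/D_ev)/(AUC_iv/D_iv) = (599.454/25)/(491/10) = 23.97816/49.1 = 0.4884

F = 0.488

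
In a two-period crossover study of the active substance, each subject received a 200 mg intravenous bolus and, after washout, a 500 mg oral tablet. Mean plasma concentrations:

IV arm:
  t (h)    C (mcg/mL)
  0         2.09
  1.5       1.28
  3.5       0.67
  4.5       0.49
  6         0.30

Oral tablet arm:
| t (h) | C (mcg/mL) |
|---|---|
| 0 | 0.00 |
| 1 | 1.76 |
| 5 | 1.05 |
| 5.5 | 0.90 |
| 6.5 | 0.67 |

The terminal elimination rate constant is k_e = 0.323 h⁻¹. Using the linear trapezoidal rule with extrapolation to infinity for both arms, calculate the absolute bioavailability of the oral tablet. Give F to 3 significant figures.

F = 0.599

Trapezoidal AUC_0→6 (IV):
  [0→1.5]: (2.09+1.28)/2 × 1.5 = 2.5275
  [1.5→3.5]: (1.28+0.67)/2 × 2 = 1.95
  [3.5→4.5]: (0.67+0.49)/2 × 1 = 0.58
  [4.5→6]: (0.49+0.30)/2 × 1.5 = 0.5925
  Sum = 5.65 mcg/mL·h
IV tail: 0.30/0.323 = 0.929; AUC_iv,0→∞ = 5.65 + 0.929 = 6.579 mcg/mL·h
Trapezoidal AUC_0→6.5 (oral tablet):
  [0→1]: (0.00+1.76)/2 × 1 = 0.88
  [1→5]: (1.76+1.05)/2 × 4 = 5.62
  [5→5.5]: (1.05+0.90)/2 × 0.5 = 0.4875
  [5.5→6.5]: (0.90+0.67)/2 × 1 = 0.785
  Sum = 7.7725 mcg/mL·h
oral tablet tail: 0.67/0.323 = 2.074; AUC_ev,0→∞ = 7.7725 + 2.074 = 9.8465 mcg/mL·h
F = (AUC_ev/D_ev)/(AUC_iv/D_iv) = (9.8465/500)/(6.579/200) = 0.019693/0.032895 = 0.5987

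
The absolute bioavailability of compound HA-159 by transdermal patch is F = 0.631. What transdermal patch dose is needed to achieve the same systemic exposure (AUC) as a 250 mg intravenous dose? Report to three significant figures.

D_transdermal = 396 mg

For equal systemic exposure: F × D_ev = D_iv
D_ev = D_iv / F = 250 / 0.631 = 396.197 mg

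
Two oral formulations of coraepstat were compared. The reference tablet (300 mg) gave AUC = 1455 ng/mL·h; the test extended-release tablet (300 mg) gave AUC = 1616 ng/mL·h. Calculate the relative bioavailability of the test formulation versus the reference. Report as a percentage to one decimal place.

F_rel = (AUC_test/D_test) / (AUC_ref/D_ref)
      = (1616/300) / (1455/300)
      = 5.38667 / 4.85 = 1.1107 = 111.07%

F_rel = 111.1%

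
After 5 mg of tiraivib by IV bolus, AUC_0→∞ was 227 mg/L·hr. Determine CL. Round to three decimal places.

CL = 0.022 L/hr

CL = Dose_iv / AUC_0→∞
   = 5 / 227 = 0.0220264 L/hr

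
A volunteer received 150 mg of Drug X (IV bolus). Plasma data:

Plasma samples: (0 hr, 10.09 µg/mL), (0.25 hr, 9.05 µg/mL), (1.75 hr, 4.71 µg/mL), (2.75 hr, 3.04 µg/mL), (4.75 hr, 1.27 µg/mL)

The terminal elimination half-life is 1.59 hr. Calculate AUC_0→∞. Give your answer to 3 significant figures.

AUC = 23.8 µg/mL·hr

Trapezoidal AUC_0→4.75:
  [0→0.25]: (10.09+9.05)/2 × 0.25 = 2.3925
  [0.25→1.75]: (9.05+4.71)/2 × 1.5 = 10.32
  [1.75→2.75]: (4.71+3.04)/2 × 1 = 3.875
  [2.75→4.75]: (3.04+1.27)/2 × 2 = 4.31
  Sum = 20.8975 µg/mL·hr
k_e = ln2 / t½ = 0.693147 / 1.59 = 0.4359 hr^-1
Extrapolated tail: C_last / k_e = 1.27 / 0.4359 = 2.914
AUC_0→∞ = 20.8975 + 2.914 = 23.8115 µg/mL·hr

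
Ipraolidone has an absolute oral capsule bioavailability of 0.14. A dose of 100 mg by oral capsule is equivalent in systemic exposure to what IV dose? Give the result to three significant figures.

D_iv = 14.0 mg

Systemic exposure from an extravascular dose = F × D_ev, so the equivalent IV dose is F × D_ev.
D_iv = F × D_ev = 0.14 × 100 = 14 mg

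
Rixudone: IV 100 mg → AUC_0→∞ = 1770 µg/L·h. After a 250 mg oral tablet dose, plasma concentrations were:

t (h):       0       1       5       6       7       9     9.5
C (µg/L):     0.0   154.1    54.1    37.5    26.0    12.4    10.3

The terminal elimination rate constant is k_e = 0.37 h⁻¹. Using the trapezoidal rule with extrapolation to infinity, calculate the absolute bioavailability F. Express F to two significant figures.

F = 0.15

Trapezoidal AUC_0→9.5 (oral tablet):
  [0→1]: (0.0+154.1)/2 × 1 = 77.05
  [1→5]: (154.1+54.1)/2 × 4 = 416.4
  [5→6]: (54.1+37.5)/2 × 1 = 45.8
  [6→7]: (37.5+26.0)/2 × 1 = 31.75
  [7→9]: (26.0+12.4)/2 × 2 = 38.4
  [9→9.5]: (12.4+10.3)/2 × 0.5 = 5.675
  Sum = 615.075 µg/L·h
Tail: C_last/k_e = 10.3/0.37 = 27.838
AUC_0→∞ (oral tablet) = 615.075 + 27.838 = 642.913 µg/L·h
F = (AUC_ev/D_ev)/(AUC_iv/D_iv) = (642.913/250)/(1770/100) = 2.571652/17.7 = 0.1453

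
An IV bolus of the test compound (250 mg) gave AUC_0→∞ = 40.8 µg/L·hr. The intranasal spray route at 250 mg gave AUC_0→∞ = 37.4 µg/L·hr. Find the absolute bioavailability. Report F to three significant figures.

F = (AUC_ev / D_ev) / (AUC_iv / D_iv)
  = (37.4/250) / (40.8/250)
  = 0.1496 / 0.1632 = 0.9167

F = 0.917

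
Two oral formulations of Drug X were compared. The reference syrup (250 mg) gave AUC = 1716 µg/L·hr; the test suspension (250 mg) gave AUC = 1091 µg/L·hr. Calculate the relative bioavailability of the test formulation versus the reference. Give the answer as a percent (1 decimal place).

F_rel = (AUC_test/D_test) / (AUC_ref/D_ref)
      = (1091/250) / (1716/250)
      = 4.364 / 6.864 = 0.6358 = 63.58%

F_rel = 63.6%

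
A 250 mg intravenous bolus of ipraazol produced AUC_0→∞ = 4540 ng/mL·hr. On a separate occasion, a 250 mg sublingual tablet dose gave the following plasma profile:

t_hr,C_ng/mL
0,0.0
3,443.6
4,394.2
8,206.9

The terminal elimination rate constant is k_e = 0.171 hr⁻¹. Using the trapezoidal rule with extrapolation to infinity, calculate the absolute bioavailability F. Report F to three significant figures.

F = 0.770

Trapezoidal AUC_0→8 (sublingual tablet):
  [0→3]: (0.0+443.6)/2 × 3 = 665.4
  [3→4]: (443.6+394.2)/2 × 1 = 418.9
  [4→8]: (394.2+206.9)/2 × 4 = 1202.2
  Sum = 2286.5 ng/mL·hr
Tail: C_last/k_e = 206.9/0.171 = 1209.942
AUC_0→∞ (sublingual tablet) = 2286.5 + 1209.942 = 3496.442 ng/mL·hr
F = (AUC_ev/D_ev)/(AUC_iv/D_iv) = (3496.442/250)/(4540/250) = 13.985768/18.16 = 0.7701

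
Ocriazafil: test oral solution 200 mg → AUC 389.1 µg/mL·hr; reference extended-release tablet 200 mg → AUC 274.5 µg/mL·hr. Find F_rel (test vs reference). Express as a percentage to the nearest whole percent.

F_rel = (AUC_test/D_test) / (AUC_ref/D_ref)
      = (389.1/200) / (274.5/200)
      = 1.9455 / 1.3725 = 1.4175 = 141.75%

F_rel = 142%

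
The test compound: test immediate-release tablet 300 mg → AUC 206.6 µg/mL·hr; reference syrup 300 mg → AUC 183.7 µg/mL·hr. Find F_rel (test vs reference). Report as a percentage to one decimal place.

F_rel = 112.5%

F_rel = (AUC_test/D_test) / (AUC_ref/D_ref)
      = (206.6/300) / (183.7/300)
      = 0.688667 / 0.612333 = 1.1247 = 112.47%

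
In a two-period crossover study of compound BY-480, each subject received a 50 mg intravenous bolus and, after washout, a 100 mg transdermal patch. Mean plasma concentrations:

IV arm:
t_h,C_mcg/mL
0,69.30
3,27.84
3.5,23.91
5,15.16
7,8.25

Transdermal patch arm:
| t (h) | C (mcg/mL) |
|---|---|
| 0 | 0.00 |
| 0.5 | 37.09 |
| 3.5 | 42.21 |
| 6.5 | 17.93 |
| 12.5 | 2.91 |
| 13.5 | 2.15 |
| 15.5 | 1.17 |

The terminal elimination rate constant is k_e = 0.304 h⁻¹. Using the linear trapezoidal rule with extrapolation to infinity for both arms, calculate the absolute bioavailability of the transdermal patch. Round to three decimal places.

Trapezoidal AUC_0→7 (IV):
  [0→3]: (69.30+27.84)/2 × 3 = 145.71
  [3→3.5]: (27.84+23.91)/2 × 0.5 = 12.9375
  [3.5→5]: (23.91+15.16)/2 × 1.5 = 29.3025
  [5→7]: (15.16+8.25)/2 × 2 = 23.41
  Sum = 211.36 mcg/mL·h
IV tail: 8.25/0.304 = 27.138; AUC_iv,0→∞ = 211.36 + 27.138 = 238.498 mcg/mL·h
Trapezoidal AUC_0→15.5 (transdermal patch):
  [0→0.5]: (0.00+37.09)/2 × 0.5 = 9.2725
  [0.5→3.5]: (37.09+42.21)/2 × 3 = 118.95
  [3.5→6.5]: (42.21+17.93)/2 × 3 = 90.21
  [6.5→12.5]: (17.93+2.91)/2 × 6 = 62.52
  [12.5→13.5]: (2.91+2.15)/2 × 1 = 2.53
  [13.5→15.5]: (2.15+1.17)/2 × 2 = 3.32
  Sum = 286.8025 mcg/mL·h
transdermal patch tail: 1.17/0.304 = 3.849; AUC_ev,0→∞ = 286.8025 + 3.849 = 290.6515 mcg/mL·h
F = (AUC_ev/D_ev)/(AUC_iv/D_iv) = (290.6515/100)/(238.498/50) = 2.906515/4.76996 = 0.6093

F = 0.609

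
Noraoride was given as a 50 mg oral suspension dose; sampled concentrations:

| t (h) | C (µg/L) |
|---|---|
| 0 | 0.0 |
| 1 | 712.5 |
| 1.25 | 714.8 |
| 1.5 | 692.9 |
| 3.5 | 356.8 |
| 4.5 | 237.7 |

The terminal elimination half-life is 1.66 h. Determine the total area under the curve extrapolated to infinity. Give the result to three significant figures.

Trapezoidal AUC_0→4.5:
  [0→1]: (0.0+712.5)/2 × 1 = 356.25
  [1→1.25]: (712.5+714.8)/2 × 0.25 = 178.4125
  [1.25→1.5]: (714.8+692.9)/2 × 0.25 = 175.9625
  [1.5→3.5]: (692.9+356.8)/2 × 2 = 1049.7
  [3.5→4.5]: (356.8+237.7)/2 × 1 = 297.25
  Sum = 2057.575 µg/L·h
k_e = ln2 / t½ = 0.693147 / 1.66 = 0.4176 h^-1
Extrapolated tail: C_last / k_e = 237.7 / 0.4176 = 569.205
AUC_0→∞ = 2057.575 + 569.205 = 2626.78 µg/L·h

AUC = 2630 µg/L·h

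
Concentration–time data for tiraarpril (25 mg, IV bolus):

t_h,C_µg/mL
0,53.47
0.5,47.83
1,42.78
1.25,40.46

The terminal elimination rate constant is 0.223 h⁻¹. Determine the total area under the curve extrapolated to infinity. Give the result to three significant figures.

Trapezoidal AUC_0→1.25:
  [0→0.5]: (53.47+47.83)/2 × 0.5 = 25.325
  [0.5→1]: (47.83+42.78)/2 × 0.5 = 22.6525
  [1→1.25]: (42.78+40.46)/2 × 0.25 = 10.405
  Sum = 58.3825 µg/mL·h
Extrapolated tail: C_last / k_e = 40.46 / 0.223 = 181.435
AUC_0→∞ = 58.3825 + 181.435 = 239.8175 µg/mL·h

AUC = 240 µg/mL·h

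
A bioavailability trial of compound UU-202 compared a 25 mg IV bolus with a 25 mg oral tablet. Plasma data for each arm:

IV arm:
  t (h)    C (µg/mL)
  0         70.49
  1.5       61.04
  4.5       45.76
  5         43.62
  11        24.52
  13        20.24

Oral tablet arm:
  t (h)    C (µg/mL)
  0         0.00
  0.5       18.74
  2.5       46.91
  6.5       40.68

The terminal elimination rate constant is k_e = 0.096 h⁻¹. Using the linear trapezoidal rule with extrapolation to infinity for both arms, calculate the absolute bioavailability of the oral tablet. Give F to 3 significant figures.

Trapezoidal AUC_0→13 (IV):
  [0→1.5]: (70.49+61.04)/2 × 1.5 = 98.6475
  [1.5→4.5]: (61.04+45.76)/2 × 3 = 160.2
  [4.5→5]: (45.76+43.62)/2 × 0.5 = 22.345
  [5→11]: (43.62+24.52)/2 × 6 = 204.42
  [11→13]: (24.52+20.24)/2 × 2 = 44.76
  Sum = 530.3725 µg/mL·h
IV tail: 20.24/0.096 = 210.833; AUC_iv,0→∞ = 530.3725 + 210.833 = 741.2055 µg/mL·h
Trapezoidal AUC_0→6.5 (oral tablet):
  [0→0.5]: (0.00+18.74)/2 × 0.5 = 4.685
  [0.5→2.5]: (18.74+46.91)/2 × 2 = 65.65
  [2.5→6.5]: (46.91+40.68)/2 × 4 = 175.18
  Sum = 245.515 µg/mL·h
oral tablet tail: 40.68/0.096 = 423.750; AUC_ev,0→∞ = 245.515 + 423.750 = 669.265 µg/mL·h
F = (AUC_ev/D_ev)/(AUC_iv/D_iv) = (669.265/25)/(741.2055/25) = 26.7706/29.64822 = 0.9029

F = 0.903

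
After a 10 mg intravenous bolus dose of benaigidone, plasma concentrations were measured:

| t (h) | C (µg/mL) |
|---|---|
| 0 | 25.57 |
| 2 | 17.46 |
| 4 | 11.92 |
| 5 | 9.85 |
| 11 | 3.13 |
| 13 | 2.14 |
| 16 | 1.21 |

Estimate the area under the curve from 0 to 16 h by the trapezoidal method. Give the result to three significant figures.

AUC = 133 µg/mL·h

Trapezoidal AUC_0→16:
  [0→2]: (25.57+17.46)/2 × 2 = 43.03
  [2→4]: (17.46+11.92)/2 × 2 = 29.38
  [4→5]: (11.92+9.85)/2 × 1 = 10.885
  [5→11]: (9.85+3.13)/2 × 6 = 38.94
  [11→13]: (3.13+2.14)/2 × 2 = 5.27
  [13→16]: (2.14+1.21)/2 × 3 = 5.025
  Sum = 132.53 µg/mL·h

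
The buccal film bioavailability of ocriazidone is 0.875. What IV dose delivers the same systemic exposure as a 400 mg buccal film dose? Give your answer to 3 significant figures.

D_iv = 350 mg

Systemic exposure from an extravascular dose = F × D_ev, so the equivalent IV dose is F × D_ev.
D_iv = F × D_ev = 0.875 × 400 = 350 mg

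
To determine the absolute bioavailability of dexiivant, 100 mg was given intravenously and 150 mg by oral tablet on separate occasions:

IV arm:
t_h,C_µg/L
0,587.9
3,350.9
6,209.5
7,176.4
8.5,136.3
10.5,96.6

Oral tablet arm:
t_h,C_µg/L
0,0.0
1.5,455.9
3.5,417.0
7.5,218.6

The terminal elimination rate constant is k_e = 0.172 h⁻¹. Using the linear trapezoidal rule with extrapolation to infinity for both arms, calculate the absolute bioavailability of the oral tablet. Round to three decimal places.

F = 0.722

Trapezoidal AUC_0→10.5 (IV):
  [0→3]: (587.9+350.9)/2 × 3 = 1408.2
  [3→6]: (350.9+209.5)/2 × 3 = 840.6
  [6→7]: (209.5+176.4)/2 × 1 = 192.95
  [7→8.5]: (176.4+136.3)/2 × 1.5 = 234.525
  [8.5→10.5]: (136.3+96.6)/2 × 2 = 232.9
  Sum = 2909.175 µg/L·h
IV tail: 96.6/0.172 = 561.628; AUC_iv,0→∞ = 2909.175 + 561.628 = 3470.803 µg/L·h
Trapezoidal AUC_0→7.5 (oral tablet):
  [0→1.5]: (0.0+455.9)/2 × 1.5 = 341.925
  [1.5→3.5]: (455.9+417.0)/2 × 2 = 872.9
  [3.5→7.5]: (417.0+218.6)/2 × 4 = 1271.2
  Sum = 2486.025 µg/L·h
oral tablet tail: 218.6/0.172 = 1270.930; AUC_ev,0→∞ = 2486.025 + 1270.930 = 3756.955 µg/L·h
F = (AUC_ev/D_ev)/(AUC_iv/D_iv) = (3756.955/150)/(3470.803/100) = 25.0464/34.70803 = 0.7216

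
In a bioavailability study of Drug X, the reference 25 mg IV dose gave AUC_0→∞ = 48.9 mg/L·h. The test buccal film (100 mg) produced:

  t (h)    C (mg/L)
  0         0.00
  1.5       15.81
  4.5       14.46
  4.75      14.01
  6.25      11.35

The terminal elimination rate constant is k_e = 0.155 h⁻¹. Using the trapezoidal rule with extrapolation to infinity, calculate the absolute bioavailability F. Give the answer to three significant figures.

Trapezoidal AUC_0→6.25 (buccal film):
  [0→1.5]: (0.00+15.81)/2 × 1.5 = 11.8575
  [1.5→4.5]: (15.81+14.46)/2 × 3 = 45.405
  [4.5→4.75]: (14.46+14.01)/2 × 0.25 = 3.55875
  [4.75→6.25]: (14.01+11.35)/2 × 1.5 = 19.02
  Sum = 79.84125 mg/L·h
Tail: C_last/k_e = 11.35/0.155 = 73.226
AUC_0→∞ (buccal film) = 79.84125 + 73.226 = 153.06725 mg/L·h
F = (AUC_ev/D_ev)/(AUC_iv/D_iv) = (153.06725/100)/(48.9/25) = 1.5306725/1.956 = 0.7826

F = 0.783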